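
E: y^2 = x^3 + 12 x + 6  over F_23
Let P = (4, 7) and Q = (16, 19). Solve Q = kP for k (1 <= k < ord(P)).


Enumerate multiples of P until we hit Q = (16, 19):
  1P = (4, 7)
  2P = (16, 4)
  3P = (16, 19)
Match found at i = 3.

k = 3


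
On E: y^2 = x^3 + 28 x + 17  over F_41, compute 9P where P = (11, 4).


k = 9 = 1001_2 (binary, LSB first: 1001)
Double-and-add from P = (11, 4):
  bit 0 = 1: acc = O + (11, 4) = (11, 4)
  bit 1 = 0: acc unchanged = (11, 4)
  bit 2 = 0: acc unchanged = (11, 4)
  bit 3 = 1: acc = (11, 4) + (13, 35) = (1, 28)

9P = (1, 28)


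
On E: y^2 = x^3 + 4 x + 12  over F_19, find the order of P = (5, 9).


Compute successive multiples of P until we hit O:
  1P = (5, 9)
  2P = (18, 11)
  3P = (13, 0)
  4P = (18, 8)
  5P = (5, 10)
  6P = O

ord(P) = 6


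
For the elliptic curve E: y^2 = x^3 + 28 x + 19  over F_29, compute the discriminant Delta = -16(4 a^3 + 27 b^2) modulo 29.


4 a^3 + 27 b^2 = 4*28^3 + 27*19^2 = 87808 + 9747 = 97555
Delta = -16 * (97555) = -1560880
Delta mod 29 = 16

Delta = 16 (mod 29)


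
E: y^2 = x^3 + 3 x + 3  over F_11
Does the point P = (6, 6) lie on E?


Check whether y^2 = x^3 + 3 x + 3 (mod 11) for (x, y) = (6, 6).
LHS: y^2 = 6^2 mod 11 = 3
RHS: x^3 + 3 x + 3 = 6^3 + 3*6 + 3 mod 11 = 6
LHS != RHS

No, not on the curve


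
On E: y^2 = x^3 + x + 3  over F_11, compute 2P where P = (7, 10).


Doubling: s = (3 x1^2 + a) / (2 y1)
s = (3*7^2 + 1) / (2*10) mod 11 = 3
x3 = s^2 - 2 x1 mod 11 = 3^2 - 2*7 = 6
y3 = s (x1 - x3) - y1 mod 11 = 3 * (7 - 6) - 10 = 4

2P = (6, 4)


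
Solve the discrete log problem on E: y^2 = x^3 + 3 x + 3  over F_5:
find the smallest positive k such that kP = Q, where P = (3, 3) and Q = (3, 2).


Enumerate multiples of P until we hit Q = (3, 2):
  1P = (3, 3)
  2P = (4, 2)
  3P = (4, 3)
  4P = (3, 2)
Match found at i = 4.

k = 4


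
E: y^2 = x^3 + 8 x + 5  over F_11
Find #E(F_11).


For each x in F_11, count y with y^2 = x^3 + 8 x + 5 mod 11:
  x = 0: RHS = 5, y in [4, 7]  -> 2 point(s)
  x = 1: RHS = 3, y in [5, 6]  -> 2 point(s)
  x = 3: RHS = 1, y in [1, 10]  -> 2 point(s)
  x = 5: RHS = 5, y in [4, 7]  -> 2 point(s)
  x = 6: RHS = 5, y in [4, 7]  -> 2 point(s)
  x = 8: RHS = 9, y in [3, 8]  -> 2 point(s)
  x = 9: RHS = 3, y in [5, 6]  -> 2 point(s)
Affine points: 14. Add the point at infinity: total = 15.

#E(F_11) = 15


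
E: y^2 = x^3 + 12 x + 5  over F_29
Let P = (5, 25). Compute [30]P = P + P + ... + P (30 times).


k = 30 = 11110_2 (binary, LSB first: 01111)
Double-and-add from P = (5, 25):
  bit 0 = 0: acc unchanged = O
  bit 1 = 1: acc = O + (19, 4) = (19, 4)
  bit 2 = 1: acc = (19, 4) + (4, 1) = (13, 3)
  bit 3 = 1: acc = (13, 3) + (22, 10) = (10, 9)
  bit 4 = 1: acc = (10, 9) + (20, 3) = (4, 28)

30P = (4, 28)


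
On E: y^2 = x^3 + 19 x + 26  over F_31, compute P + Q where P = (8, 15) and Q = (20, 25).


P != Q, so use the chord formula.
s = (y2 - y1) / (x2 - x1) = (10) / (12) mod 31 = 6
x3 = s^2 - x1 - x2 mod 31 = 6^2 - 8 - 20 = 8
y3 = s (x1 - x3) - y1 mod 31 = 6 * (8 - 8) - 15 = 16

P + Q = (8, 16)


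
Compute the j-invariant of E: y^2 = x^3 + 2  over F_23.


Delta = -16(4 a^3 + 27 b^2) mod 23 = 20
-1728 * (4 a)^3 = -1728 * (4*0)^3 mod 23 = 0
j = 0 * 20^(-1) mod 23 = 0

j = 0 (mod 23)


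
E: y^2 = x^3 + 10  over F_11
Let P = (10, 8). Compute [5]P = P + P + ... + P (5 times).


k = 5 = 101_2 (binary, LSB first: 101)
Double-and-add from P = (10, 8):
  bit 0 = 1: acc = O + (10, 8) = (10, 8)
  bit 1 = 0: acc unchanged = (10, 8)
  bit 2 = 1: acc = (10, 8) + (5, 5) = (10, 3)

5P = (10, 3)


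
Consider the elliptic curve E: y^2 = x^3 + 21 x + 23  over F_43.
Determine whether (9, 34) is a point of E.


Check whether y^2 = x^3 + 21 x + 23 (mod 43) for (x, y) = (9, 34).
LHS: y^2 = 34^2 mod 43 = 38
RHS: x^3 + 21 x + 23 = 9^3 + 21*9 + 23 mod 43 = 38
LHS = RHS

Yes, on the curve


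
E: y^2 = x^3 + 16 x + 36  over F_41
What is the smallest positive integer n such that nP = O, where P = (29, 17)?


Compute successive multiples of P until we hit O:
  1P = (29, 17)
  2P = (20, 22)
  3P = (8, 26)
  4P = (0, 35)
  5P = (4, 0)
  6P = (0, 6)
  7P = (8, 15)
  8P = (20, 19)
  ... (continuing to 10P)
  10P = O

ord(P) = 10


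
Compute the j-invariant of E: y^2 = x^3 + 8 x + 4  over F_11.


Delta = -16(4 a^3 + 27 b^2) mod 11 = 8
-1728 * (4 a)^3 = -1728 * (4*8)^3 mod 11 = 1
j = 1 * 8^(-1) mod 11 = 7

j = 7 (mod 11)


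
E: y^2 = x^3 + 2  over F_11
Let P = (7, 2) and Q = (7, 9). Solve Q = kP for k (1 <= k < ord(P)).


Enumerate multiples of P until we hit Q = (7, 9):
  1P = (7, 2)
  2P = (9, 7)
  3P = (4, 0)
  4P = (9, 4)
  5P = (7, 9)
Match found at i = 5.

k = 5


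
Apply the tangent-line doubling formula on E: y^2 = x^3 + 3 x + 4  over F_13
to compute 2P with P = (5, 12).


Doubling: s = (3 x1^2 + a) / (2 y1)
s = (3*5^2 + 3) / (2*12) mod 13 = 0
x3 = s^2 - 2 x1 mod 13 = 0^2 - 2*5 = 3
y3 = s (x1 - x3) - y1 mod 13 = 0 * (5 - 3) - 12 = 1

2P = (3, 1)


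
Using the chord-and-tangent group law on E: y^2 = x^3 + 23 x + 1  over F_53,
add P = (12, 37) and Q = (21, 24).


P != Q, so use the chord formula.
s = (y2 - y1) / (x2 - x1) = (40) / (9) mod 53 = 28
x3 = s^2 - x1 - x2 mod 53 = 28^2 - 12 - 21 = 9
y3 = s (x1 - x3) - y1 mod 53 = 28 * (12 - 9) - 37 = 47

P + Q = (9, 47)


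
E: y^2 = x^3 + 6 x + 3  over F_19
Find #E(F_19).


For each x in F_19, count y with y^2 = x^3 + 6 x + 3 mod 19:
  x = 2: RHS = 4, y in [2, 17]  -> 2 point(s)
  x = 5: RHS = 6, y in [5, 14]  -> 2 point(s)
  x = 9: RHS = 7, y in [8, 11]  -> 2 point(s)
  x = 12: RHS = 17, y in [6, 13]  -> 2 point(s)
  x = 13: RHS = 17, y in [6, 13]  -> 2 point(s)
  x = 14: RHS = 0, y in [0]  -> 1 point(s)
Affine points: 11. Add the point at infinity: total = 12.

#E(F_19) = 12


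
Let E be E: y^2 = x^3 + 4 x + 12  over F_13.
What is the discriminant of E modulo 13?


4 a^3 + 27 b^2 = 4*4^3 + 27*12^2 = 256 + 3888 = 4144
Delta = -16 * (4144) = -66304
Delta mod 13 = 9

Delta = 9 (mod 13)


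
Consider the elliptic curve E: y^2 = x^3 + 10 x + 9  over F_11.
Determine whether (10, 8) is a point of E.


Check whether y^2 = x^3 + 10 x + 9 (mod 11) for (x, y) = (10, 8).
LHS: y^2 = 8^2 mod 11 = 9
RHS: x^3 + 10 x + 9 = 10^3 + 10*10 + 9 mod 11 = 9
LHS = RHS

Yes, on the curve


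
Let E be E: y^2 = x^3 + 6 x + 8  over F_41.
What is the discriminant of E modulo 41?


4 a^3 + 27 b^2 = 4*6^3 + 27*8^2 = 864 + 1728 = 2592
Delta = -16 * (2592) = -41472
Delta mod 41 = 20

Delta = 20 (mod 41)


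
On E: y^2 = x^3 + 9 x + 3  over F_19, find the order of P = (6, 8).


Compute successive multiples of P until we hit O:
  1P = (6, 8)
  2P = (8, 13)
  3P = (16, 5)
  4P = (14, 2)
  5P = (15, 13)
  6P = (3, 0)
  7P = (15, 6)
  8P = (14, 17)
  ... (continuing to 12P)
  12P = O

ord(P) = 12


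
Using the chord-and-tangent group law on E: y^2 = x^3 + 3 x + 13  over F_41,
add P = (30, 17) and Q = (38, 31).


P != Q, so use the chord formula.
s = (y2 - y1) / (x2 - x1) = (14) / (8) mod 41 = 12
x3 = s^2 - x1 - x2 mod 41 = 12^2 - 30 - 38 = 35
y3 = s (x1 - x3) - y1 mod 41 = 12 * (30 - 35) - 17 = 5

P + Q = (35, 5)


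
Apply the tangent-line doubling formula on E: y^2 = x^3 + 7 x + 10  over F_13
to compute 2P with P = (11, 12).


Doubling: s = (3 x1^2 + a) / (2 y1)
s = (3*11^2 + 7) / (2*12) mod 13 = 10
x3 = s^2 - 2 x1 mod 13 = 10^2 - 2*11 = 0
y3 = s (x1 - x3) - y1 mod 13 = 10 * (11 - 0) - 12 = 7

2P = (0, 7)


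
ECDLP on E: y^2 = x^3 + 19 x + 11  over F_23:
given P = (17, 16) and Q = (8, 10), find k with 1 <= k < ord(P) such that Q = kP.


Enumerate multiples of P until we hit Q = (8, 10):
  1P = (17, 16)
  2P = (1, 13)
  3P = (8, 13)
  4P = (16, 15)
  5P = (14, 10)
  6P = (19, 3)
  7P = (12, 9)
  8P = (7, 21)
  9P = (5, 1)
  10P = (4, 6)
  11P = (3, 16)
  12P = (3, 7)
  13P = (4, 17)
  14P = (5, 22)
  15P = (7, 2)
  16P = (12, 14)
  17P = (19, 20)
  18P = (14, 13)
  19P = (16, 8)
  20P = (8, 10)
Match found at i = 20.

k = 20


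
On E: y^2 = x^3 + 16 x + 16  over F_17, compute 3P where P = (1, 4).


k = 3 = 11_2 (binary, LSB first: 11)
Double-and-add from P = (1, 4):
  bit 0 = 1: acc = O + (1, 4) = (1, 4)
  bit 1 = 1: acc = (1, 4) + (14, 14) = (4, 12)

3P = (4, 12)


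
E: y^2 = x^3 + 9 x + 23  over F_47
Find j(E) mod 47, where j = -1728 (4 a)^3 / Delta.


Delta = -16(4 a^3 + 27 b^2) mod 47 = 1
-1728 * (4 a)^3 = -1728 * (4*9)^3 mod 47 = 23
j = 23 * 1^(-1) mod 47 = 23

j = 23 (mod 47)


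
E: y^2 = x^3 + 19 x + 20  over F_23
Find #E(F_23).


For each x in F_23, count y with y^2 = x^3 + 19 x + 20 mod 23:
  x = 3: RHS = 12, y in [9, 14]  -> 2 point(s)
  x = 7: RHS = 13, y in [6, 17]  -> 2 point(s)
  x = 9: RHS = 0, y in [0]  -> 1 point(s)
  x = 13: RHS = 3, y in [7, 16]  -> 2 point(s)
  x = 15: RHS = 0, y in [0]  -> 1 point(s)
  x = 16: RHS = 4, y in [2, 21]  -> 2 point(s)
  x = 17: RHS = 12, y in [9, 14]  -> 2 point(s)
  x = 19: RHS = 18, y in [8, 15]  -> 2 point(s)
  x = 22: RHS = 0, y in [0]  -> 1 point(s)
Affine points: 15. Add the point at infinity: total = 16.

#E(F_23) = 16


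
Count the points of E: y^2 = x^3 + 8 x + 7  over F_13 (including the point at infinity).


For each x in F_13, count y with y^2 = x^3 + 8 x + 7 mod 13:
  x = 1: RHS = 3, y in [4, 9]  -> 2 point(s)
  x = 4: RHS = 12, y in [5, 8]  -> 2 point(s)
  x = 5: RHS = 3, y in [4, 9]  -> 2 point(s)
  x = 7: RHS = 3, y in [4, 9]  -> 2 point(s)
  x = 11: RHS = 9, y in [3, 10]  -> 2 point(s)
Affine points: 10. Add the point at infinity: total = 11.

#E(F_13) = 11


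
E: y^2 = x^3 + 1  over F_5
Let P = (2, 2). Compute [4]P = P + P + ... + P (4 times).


k = 4 = 100_2 (binary, LSB first: 001)
Double-and-add from P = (2, 2):
  bit 0 = 0: acc unchanged = O
  bit 1 = 0: acc unchanged = O
  bit 2 = 1: acc = O + (0, 1) = (0, 1)

4P = (0, 1)


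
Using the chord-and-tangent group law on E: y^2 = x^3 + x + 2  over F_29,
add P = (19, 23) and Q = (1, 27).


P != Q, so use the chord formula.
s = (y2 - y1) / (x2 - x1) = (4) / (11) mod 29 = 3
x3 = s^2 - x1 - x2 mod 29 = 3^2 - 19 - 1 = 18
y3 = s (x1 - x3) - y1 mod 29 = 3 * (19 - 18) - 23 = 9

P + Q = (18, 9)


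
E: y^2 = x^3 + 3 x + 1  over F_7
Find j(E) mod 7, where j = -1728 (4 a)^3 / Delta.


Delta = -16(4 a^3 + 27 b^2) mod 7 = 3
-1728 * (4 a)^3 = -1728 * (4*3)^3 mod 7 = 6
j = 6 * 3^(-1) mod 7 = 2

j = 2 (mod 7)


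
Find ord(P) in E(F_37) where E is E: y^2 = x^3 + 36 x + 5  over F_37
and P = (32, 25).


Compute successive multiples of P until we hit O:
  1P = (32, 25)
  2P = (10, 12)
  3P = (2, 23)
  4P = (28, 32)
  5P = (24, 35)
  6P = (8, 19)
  7P = (4, 19)
  8P = (22, 30)
  ... (continuing to 32P)
  32P = O

ord(P) = 32


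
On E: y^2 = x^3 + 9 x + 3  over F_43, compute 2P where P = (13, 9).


Doubling: s = (3 x1^2 + a) / (2 y1)
s = (3*13^2 + 9) / (2*9) mod 43 = 0
x3 = s^2 - 2 x1 mod 43 = 0^2 - 2*13 = 17
y3 = s (x1 - x3) - y1 mod 43 = 0 * (13 - 17) - 9 = 34

2P = (17, 34)


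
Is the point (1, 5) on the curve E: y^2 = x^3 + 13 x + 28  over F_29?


Check whether y^2 = x^3 + 13 x + 28 (mod 29) for (x, y) = (1, 5).
LHS: y^2 = 5^2 mod 29 = 25
RHS: x^3 + 13 x + 28 = 1^3 + 13*1 + 28 mod 29 = 13
LHS != RHS

No, not on the curve


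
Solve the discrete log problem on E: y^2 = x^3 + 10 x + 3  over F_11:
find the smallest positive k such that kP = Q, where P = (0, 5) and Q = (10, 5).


Enumerate multiples of P until we hit Q = (10, 5):
  1P = (0, 5)
  2P = (1, 5)
  3P = (10, 6)
  4P = (2, 8)
  5P = (3, 7)
  6P = (6, 2)
  7P = (8, 10)
  8P = (7, 3)
  9P = (7, 8)
  10P = (8, 1)
  11P = (6, 9)
  12P = (3, 4)
  13P = (2, 3)
  14P = (10, 5)
Match found at i = 14.

k = 14


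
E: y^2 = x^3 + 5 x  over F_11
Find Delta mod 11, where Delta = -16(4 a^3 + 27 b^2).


4 a^3 + 27 b^2 = 4*5^3 + 27*0^2 = 500 + 0 = 500
Delta = -16 * (500) = -8000
Delta mod 11 = 8

Delta = 8 (mod 11)


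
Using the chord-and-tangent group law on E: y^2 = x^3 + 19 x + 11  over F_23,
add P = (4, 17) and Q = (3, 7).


P != Q, so use the chord formula.
s = (y2 - y1) / (x2 - x1) = (13) / (22) mod 23 = 10
x3 = s^2 - x1 - x2 mod 23 = 10^2 - 4 - 3 = 1
y3 = s (x1 - x3) - y1 mod 23 = 10 * (4 - 1) - 17 = 13

P + Q = (1, 13)


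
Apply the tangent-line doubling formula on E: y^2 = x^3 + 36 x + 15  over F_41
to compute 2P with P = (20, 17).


Doubling: s = (3 x1^2 + a) / (2 y1)
s = (3*20^2 + 36) / (2*17) mod 41 = 5
x3 = s^2 - 2 x1 mod 41 = 5^2 - 2*20 = 26
y3 = s (x1 - x3) - y1 mod 41 = 5 * (20 - 26) - 17 = 35

2P = (26, 35)


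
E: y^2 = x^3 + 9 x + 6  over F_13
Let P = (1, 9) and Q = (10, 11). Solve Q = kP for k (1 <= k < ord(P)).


Enumerate multiples of P until we hit Q = (10, 11):
  1P = (1, 9)
  2P = (10, 11)
Match found at i = 2.

k = 2


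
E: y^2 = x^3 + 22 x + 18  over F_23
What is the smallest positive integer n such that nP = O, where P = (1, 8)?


Compute successive multiples of P until we hit O:
  1P = (1, 8)
  2P = (7, 20)
  3P = (19, 2)
  4P = (21, 14)
  5P = (5, 0)
  6P = (21, 9)
  7P = (19, 21)
  8P = (7, 3)
  ... (continuing to 10P)
  10P = O

ord(P) = 10


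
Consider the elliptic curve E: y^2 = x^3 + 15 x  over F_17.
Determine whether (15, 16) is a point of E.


Check whether y^2 = x^3 + 15 x + 0 (mod 17) for (x, y) = (15, 16).
LHS: y^2 = 16^2 mod 17 = 1
RHS: x^3 + 15 x + 0 = 15^3 + 15*15 + 0 mod 17 = 13
LHS != RHS

No, not on the curve


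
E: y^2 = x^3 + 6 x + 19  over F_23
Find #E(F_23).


For each x in F_23, count y with y^2 = x^3 + 6 x + 19 mod 23:
  x = 1: RHS = 3, y in [7, 16]  -> 2 point(s)
  x = 2: RHS = 16, y in [4, 19]  -> 2 point(s)
  x = 3: RHS = 18, y in [8, 15]  -> 2 point(s)
  x = 5: RHS = 13, y in [6, 17]  -> 2 point(s)
  x = 6: RHS = 18, y in [8, 15]  -> 2 point(s)
  x = 7: RHS = 13, y in [6, 17]  -> 2 point(s)
  x = 8: RHS = 4, y in [2, 21]  -> 2 point(s)
  x = 11: RHS = 13, y in [6, 17]  -> 2 point(s)
  x = 12: RHS = 2, y in [5, 18]  -> 2 point(s)
  x = 14: RHS = 18, y in [8, 15]  -> 2 point(s)
  x = 16: RHS = 2, y in [5, 18]  -> 2 point(s)
  x = 18: RHS = 2, y in [5, 18]  -> 2 point(s)
  x = 19: RHS = 0, y in [0]  -> 1 point(s)
  x = 22: RHS = 12, y in [9, 14]  -> 2 point(s)
Affine points: 27. Add the point at infinity: total = 28.

#E(F_23) = 28


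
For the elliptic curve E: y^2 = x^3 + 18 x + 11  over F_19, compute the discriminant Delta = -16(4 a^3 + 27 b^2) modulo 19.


4 a^3 + 27 b^2 = 4*18^3 + 27*11^2 = 23328 + 3267 = 26595
Delta = -16 * (26595) = -425520
Delta mod 19 = 4

Delta = 4 (mod 19)


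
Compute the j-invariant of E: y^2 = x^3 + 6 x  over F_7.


Delta = -16(4 a^3 + 27 b^2) mod 7 = 1
-1728 * (4 a)^3 = -1728 * (4*6)^3 mod 7 = 6
j = 6 * 1^(-1) mod 7 = 6

j = 6 (mod 7)


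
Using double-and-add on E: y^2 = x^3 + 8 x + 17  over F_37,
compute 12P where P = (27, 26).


k = 12 = 1100_2 (binary, LSB first: 0011)
Double-and-add from P = (27, 26):
  bit 0 = 0: acc unchanged = O
  bit 1 = 0: acc unchanged = O
  bit 2 = 1: acc = O + (21, 14) = (21, 14)
  bit 3 = 1: acc = (21, 14) + (11, 20) = (32, 0)

12P = (32, 0)


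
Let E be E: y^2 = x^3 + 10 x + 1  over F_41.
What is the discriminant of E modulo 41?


4 a^3 + 27 b^2 = 4*10^3 + 27*1^2 = 4000 + 27 = 4027
Delta = -16 * (4027) = -64432
Delta mod 41 = 20

Delta = 20 (mod 41)


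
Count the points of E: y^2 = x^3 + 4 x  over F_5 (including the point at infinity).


For each x in F_5, count y with y^2 = x^3 + 4 x + 0 mod 5:
  x = 0: RHS = 0, y in [0]  -> 1 point(s)
  x = 1: RHS = 0, y in [0]  -> 1 point(s)
  x = 2: RHS = 1, y in [1, 4]  -> 2 point(s)
  x = 3: RHS = 4, y in [2, 3]  -> 2 point(s)
  x = 4: RHS = 0, y in [0]  -> 1 point(s)
Affine points: 7. Add the point at infinity: total = 8.

#E(F_5) = 8


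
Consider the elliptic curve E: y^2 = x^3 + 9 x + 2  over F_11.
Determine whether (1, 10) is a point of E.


Check whether y^2 = x^3 + 9 x + 2 (mod 11) for (x, y) = (1, 10).
LHS: y^2 = 10^2 mod 11 = 1
RHS: x^3 + 9 x + 2 = 1^3 + 9*1 + 2 mod 11 = 1
LHS = RHS

Yes, on the curve


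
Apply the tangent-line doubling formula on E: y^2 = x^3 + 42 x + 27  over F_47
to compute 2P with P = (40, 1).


Doubling: s = (3 x1^2 + a) / (2 y1)
s = (3*40^2 + 42) / (2*1) mod 47 = 24
x3 = s^2 - 2 x1 mod 47 = 24^2 - 2*40 = 26
y3 = s (x1 - x3) - y1 mod 47 = 24 * (40 - 26) - 1 = 6

2P = (26, 6)


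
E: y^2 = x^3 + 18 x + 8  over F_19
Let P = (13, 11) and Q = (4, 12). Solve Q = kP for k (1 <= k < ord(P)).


Enumerate multiples of P until we hit Q = (4, 12):
  1P = (13, 11)
  2P = (9, 5)
  3P = (4, 12)
Match found at i = 3.

k = 3


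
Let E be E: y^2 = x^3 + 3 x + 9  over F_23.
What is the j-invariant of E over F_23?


Delta = -16(4 a^3 + 27 b^2) mod 23 = 11
-1728 * (4 a)^3 = -1728 * (4*3)^3 mod 23 = 14
j = 14 * 11^(-1) mod 23 = 18

j = 18 (mod 23)


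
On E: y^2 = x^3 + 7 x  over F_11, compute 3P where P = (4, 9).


k = 3 = 11_2 (binary, LSB first: 11)
Double-and-add from P = (4, 9):
  bit 0 = 1: acc = O + (4, 9) = (4, 9)
  bit 1 = 1: acc = (4, 9) + (3, 2) = (9, 0)

3P = (9, 0)


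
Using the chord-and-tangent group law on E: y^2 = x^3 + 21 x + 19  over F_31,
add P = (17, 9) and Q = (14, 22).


P != Q, so use the chord formula.
s = (y2 - y1) / (x2 - x1) = (13) / (28) mod 31 = 6
x3 = s^2 - x1 - x2 mod 31 = 6^2 - 17 - 14 = 5
y3 = s (x1 - x3) - y1 mod 31 = 6 * (17 - 5) - 9 = 1

P + Q = (5, 1)


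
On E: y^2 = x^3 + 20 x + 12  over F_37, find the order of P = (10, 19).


Compute successive multiples of P until we hit O:
  1P = (10, 19)
  2P = (1, 12)
  3P = (33, 33)
  4P = (32, 3)
  5P = (31, 3)
  6P = (34, 31)
  7P = (21, 31)
  8P = (13, 8)
  ... (continuing to 23P)
  23P = O

ord(P) = 23


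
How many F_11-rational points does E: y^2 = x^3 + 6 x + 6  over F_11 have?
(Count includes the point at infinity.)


For each x in F_11, count y with y^2 = x^3 + 6 x + 6 mod 11:
  x = 2: RHS = 4, y in [2, 9]  -> 2 point(s)
  x = 6: RHS = 5, y in [4, 7]  -> 2 point(s)
  x = 8: RHS = 5, y in [4, 7]  -> 2 point(s)
Affine points: 6. Add the point at infinity: total = 7.

#E(F_11) = 7


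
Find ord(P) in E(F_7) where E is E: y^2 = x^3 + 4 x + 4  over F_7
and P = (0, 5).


Compute successive multiples of P until we hit O:
  1P = (0, 5)
  2P = (1, 3)
  3P = (3, 1)
  4P = (5, 4)
  5P = (4, 0)
  6P = (5, 3)
  7P = (3, 6)
  8P = (1, 4)
  ... (continuing to 10P)
  10P = O

ord(P) = 10


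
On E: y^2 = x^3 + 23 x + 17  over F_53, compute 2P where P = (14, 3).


Doubling: s = (3 x1^2 + a) / (2 y1)
s = (3*14^2 + 23) / (2*3) mod 53 = 40
x3 = s^2 - 2 x1 mod 53 = 40^2 - 2*14 = 35
y3 = s (x1 - x3) - y1 mod 53 = 40 * (14 - 35) - 3 = 5

2P = (35, 5)


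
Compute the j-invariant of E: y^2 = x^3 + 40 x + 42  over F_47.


Delta = -16(4 a^3 + 27 b^2) mod 47 = 13
-1728 * (4 a)^3 = -1728 * (4*40)^3 mod 47 = 14
j = 14 * 13^(-1) mod 47 = 30

j = 30 (mod 47)


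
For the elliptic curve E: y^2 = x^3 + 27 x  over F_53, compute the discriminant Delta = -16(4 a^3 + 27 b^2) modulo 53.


4 a^3 + 27 b^2 = 4*27^3 + 27*0^2 = 78732 + 0 = 78732
Delta = -16 * (78732) = -1259712
Delta mod 53 = 45

Delta = 45 (mod 53)


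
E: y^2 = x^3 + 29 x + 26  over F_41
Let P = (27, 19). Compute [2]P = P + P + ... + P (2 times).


k = 2 = 10_2 (binary, LSB first: 01)
Double-and-add from P = (27, 19):
  bit 0 = 0: acc unchanged = O
  bit 1 = 1: acc = O + (33, 26) = (33, 26)

2P = (33, 26)


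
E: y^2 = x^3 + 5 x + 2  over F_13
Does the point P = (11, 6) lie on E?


Check whether y^2 = x^3 + 5 x + 2 (mod 13) for (x, y) = (11, 6).
LHS: y^2 = 6^2 mod 13 = 10
RHS: x^3 + 5 x + 2 = 11^3 + 5*11 + 2 mod 13 = 10
LHS = RHS

Yes, on the curve


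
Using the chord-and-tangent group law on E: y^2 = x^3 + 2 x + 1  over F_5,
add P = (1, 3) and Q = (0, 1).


P != Q, so use the chord formula.
s = (y2 - y1) / (x2 - x1) = (3) / (4) mod 5 = 2
x3 = s^2 - x1 - x2 mod 5 = 2^2 - 1 - 0 = 3
y3 = s (x1 - x3) - y1 mod 5 = 2 * (1 - 3) - 3 = 3

P + Q = (3, 3)


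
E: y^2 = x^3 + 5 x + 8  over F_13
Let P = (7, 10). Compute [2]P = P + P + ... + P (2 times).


k = 2 = 10_2 (binary, LSB first: 01)
Double-and-add from P = (7, 10):
  bit 0 = 0: acc unchanged = O
  bit 1 = 1: acc = O + (11, 9) = (11, 9)

2P = (11, 9)


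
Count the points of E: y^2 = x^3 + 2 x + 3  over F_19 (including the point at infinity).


For each x in F_19, count y with y^2 = x^3 + 2 x + 3 mod 19:
  x = 1: RHS = 6, y in [5, 14]  -> 2 point(s)
  x = 3: RHS = 17, y in [6, 13]  -> 2 point(s)
  x = 5: RHS = 5, y in [9, 10]  -> 2 point(s)
  x = 9: RHS = 9, y in [3, 16]  -> 2 point(s)
  x = 10: RHS = 16, y in [4, 15]  -> 2 point(s)
  x = 11: RHS = 7, y in [8, 11]  -> 2 point(s)
  x = 12: RHS = 7, y in [8, 11]  -> 2 point(s)
  x = 14: RHS = 1, y in [1, 18]  -> 2 point(s)
  x = 15: RHS = 7, y in [8, 11]  -> 2 point(s)
  x = 18: RHS = 0, y in [0]  -> 1 point(s)
Affine points: 19. Add the point at infinity: total = 20.

#E(F_19) = 20


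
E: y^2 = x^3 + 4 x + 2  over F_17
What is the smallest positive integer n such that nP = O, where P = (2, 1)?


Compute successive multiples of P until we hit O:
  1P = (2, 1)
  2P = (9, 11)
  3P = (7, 4)
  4P = (7, 13)
  5P = (9, 6)
  6P = (2, 16)
  7P = O

ord(P) = 7


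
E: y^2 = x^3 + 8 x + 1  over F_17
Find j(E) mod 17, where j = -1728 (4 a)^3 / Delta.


Delta = -16(4 a^3 + 27 b^2) mod 17 = 1
-1728 * (4 a)^3 = -1728 * (4*8)^3 mod 17 = 3
j = 3 * 1^(-1) mod 17 = 3

j = 3 (mod 17)


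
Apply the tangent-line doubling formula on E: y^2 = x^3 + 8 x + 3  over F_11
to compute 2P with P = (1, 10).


Doubling: s = (3 x1^2 + a) / (2 y1)
s = (3*1^2 + 8) / (2*10) mod 11 = 0
x3 = s^2 - 2 x1 mod 11 = 0^2 - 2*1 = 9
y3 = s (x1 - x3) - y1 mod 11 = 0 * (1 - 9) - 10 = 1

2P = (9, 1)


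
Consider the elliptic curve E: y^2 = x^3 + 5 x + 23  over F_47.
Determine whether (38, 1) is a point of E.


Check whether y^2 = x^3 + 5 x + 23 (mod 47) for (x, y) = (38, 1).
LHS: y^2 = 1^2 mod 47 = 1
RHS: x^3 + 5 x + 23 = 38^3 + 5*38 + 23 mod 47 = 1
LHS = RHS

Yes, on the curve


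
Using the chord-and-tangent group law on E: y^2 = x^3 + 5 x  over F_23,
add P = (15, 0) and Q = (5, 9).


P != Q, so use the chord formula.
s = (y2 - y1) / (x2 - x1) = (9) / (13) mod 23 = 6
x3 = s^2 - x1 - x2 mod 23 = 6^2 - 15 - 5 = 16
y3 = s (x1 - x3) - y1 mod 23 = 6 * (15 - 16) - 0 = 17

P + Q = (16, 17)


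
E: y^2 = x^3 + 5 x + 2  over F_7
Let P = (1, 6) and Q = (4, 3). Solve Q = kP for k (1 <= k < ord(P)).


Enumerate multiples of P until we hit Q = (4, 3):
  1P = (1, 6)
  2P = (0, 4)
  3P = (3, 4)
  4P = (4, 4)
  5P = (4, 3)
Match found at i = 5.

k = 5


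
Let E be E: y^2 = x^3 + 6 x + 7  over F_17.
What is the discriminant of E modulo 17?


4 a^3 + 27 b^2 = 4*6^3 + 27*7^2 = 864 + 1323 = 2187
Delta = -16 * (2187) = -34992
Delta mod 17 = 11

Delta = 11 (mod 17)


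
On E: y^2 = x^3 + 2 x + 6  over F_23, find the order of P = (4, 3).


Compute successive multiples of P until we hit O:
  1P = (4, 3)
  2P = (18, 3)
  3P = (1, 20)
  4P = (22, 7)
  5P = (5, 7)
  6P = (7, 8)
  7P = (2, 8)
  8P = (6, 2)
  ... (continuing to 29P)
  29P = O

ord(P) = 29


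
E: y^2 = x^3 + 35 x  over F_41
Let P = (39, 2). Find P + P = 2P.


Doubling: s = (3 x1^2 + a) / (2 y1)
s = (3*39^2 + 35) / (2*2) mod 41 = 22
x3 = s^2 - 2 x1 mod 41 = 22^2 - 2*39 = 37
y3 = s (x1 - x3) - y1 mod 41 = 22 * (39 - 37) - 2 = 1

2P = (37, 1)


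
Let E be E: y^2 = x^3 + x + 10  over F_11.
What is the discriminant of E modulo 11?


4 a^3 + 27 b^2 = 4*1^3 + 27*10^2 = 4 + 2700 = 2704
Delta = -16 * (2704) = -43264
Delta mod 11 = 10

Delta = 10 (mod 11)


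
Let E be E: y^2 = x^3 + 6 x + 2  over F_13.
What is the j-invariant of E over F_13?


Delta = -16(4 a^3 + 27 b^2) mod 13 = 9
-1728 * (4 a)^3 = -1728 * (4*6)^3 mod 13 = 5
j = 5 * 9^(-1) mod 13 = 2

j = 2 (mod 13)


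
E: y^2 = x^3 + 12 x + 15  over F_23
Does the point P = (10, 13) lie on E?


Check whether y^2 = x^3 + 12 x + 15 (mod 23) for (x, y) = (10, 13).
LHS: y^2 = 13^2 mod 23 = 8
RHS: x^3 + 12 x + 15 = 10^3 + 12*10 + 15 mod 23 = 8
LHS = RHS

Yes, on the curve


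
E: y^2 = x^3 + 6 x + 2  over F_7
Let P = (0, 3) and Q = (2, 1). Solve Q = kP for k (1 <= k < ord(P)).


Enumerate multiples of P until we hit Q = (2, 1):
  1P = (0, 3)
  2P = (1, 3)
  3P = (6, 4)
  4P = (2, 6)
  5P = (2, 1)
Match found at i = 5.

k = 5


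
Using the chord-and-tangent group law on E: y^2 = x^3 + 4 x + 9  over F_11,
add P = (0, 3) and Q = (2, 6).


P != Q, so use the chord formula.
s = (y2 - y1) / (x2 - x1) = (3) / (2) mod 11 = 7
x3 = s^2 - x1 - x2 mod 11 = 7^2 - 0 - 2 = 3
y3 = s (x1 - x3) - y1 mod 11 = 7 * (0 - 3) - 3 = 9

P + Q = (3, 9)


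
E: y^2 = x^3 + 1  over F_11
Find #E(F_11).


For each x in F_11, count y with y^2 = x^3 + 0 x + 1 mod 11:
  x = 0: RHS = 1, y in [1, 10]  -> 2 point(s)
  x = 2: RHS = 9, y in [3, 8]  -> 2 point(s)
  x = 5: RHS = 5, y in [4, 7]  -> 2 point(s)
  x = 7: RHS = 3, y in [5, 6]  -> 2 point(s)
  x = 9: RHS = 4, y in [2, 9]  -> 2 point(s)
  x = 10: RHS = 0, y in [0]  -> 1 point(s)
Affine points: 11. Add the point at infinity: total = 12.

#E(F_11) = 12


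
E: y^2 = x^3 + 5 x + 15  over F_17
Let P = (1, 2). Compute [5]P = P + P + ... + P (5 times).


k = 5 = 101_2 (binary, LSB first: 101)
Double-and-add from P = (1, 2):
  bit 0 = 1: acc = O + (1, 2) = (1, 2)
  bit 1 = 0: acc unchanged = (1, 2)
  bit 2 = 1: acc = (1, 2) + (13, 4) = (12, 16)

5P = (12, 16)


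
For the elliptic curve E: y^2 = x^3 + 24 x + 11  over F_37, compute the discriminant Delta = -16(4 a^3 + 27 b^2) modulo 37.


4 a^3 + 27 b^2 = 4*24^3 + 27*11^2 = 55296 + 3267 = 58563
Delta = -16 * (58563) = -937008
Delta mod 37 = 17

Delta = 17 (mod 37)


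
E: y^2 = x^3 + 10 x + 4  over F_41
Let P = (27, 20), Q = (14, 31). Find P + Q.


P != Q, so use the chord formula.
s = (y2 - y1) / (x2 - x1) = (11) / (28) mod 41 = 37
x3 = s^2 - x1 - x2 mod 41 = 37^2 - 27 - 14 = 16
y3 = s (x1 - x3) - y1 mod 41 = 37 * (27 - 16) - 20 = 18

P + Q = (16, 18)


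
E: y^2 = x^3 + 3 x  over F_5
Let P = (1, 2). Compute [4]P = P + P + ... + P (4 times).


k = 4 = 100_2 (binary, LSB first: 001)
Double-and-add from P = (1, 2):
  bit 0 = 0: acc unchanged = O
  bit 1 = 0: acc unchanged = O
  bit 2 = 1: acc = O + (1, 3) = (1, 3)

4P = (1, 3)


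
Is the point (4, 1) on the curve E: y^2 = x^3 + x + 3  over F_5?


Check whether y^2 = x^3 + 1 x + 3 (mod 5) for (x, y) = (4, 1).
LHS: y^2 = 1^2 mod 5 = 1
RHS: x^3 + 1 x + 3 = 4^3 + 1*4 + 3 mod 5 = 1
LHS = RHS

Yes, on the curve


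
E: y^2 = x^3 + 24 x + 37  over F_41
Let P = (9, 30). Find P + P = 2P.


Doubling: s = (3 x1^2 + a) / (2 y1)
s = (3*9^2 + 24) / (2*30) mod 41 = 27
x3 = s^2 - 2 x1 mod 41 = 27^2 - 2*9 = 14
y3 = s (x1 - x3) - y1 mod 41 = 27 * (9 - 14) - 30 = 40

2P = (14, 40)


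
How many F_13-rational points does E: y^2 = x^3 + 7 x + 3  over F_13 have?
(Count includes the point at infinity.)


For each x in F_13, count y with y^2 = x^3 + 7 x + 3 mod 13:
  x = 0: RHS = 3, y in [4, 9]  -> 2 point(s)
  x = 2: RHS = 12, y in [5, 8]  -> 2 point(s)
  x = 3: RHS = 12, y in [5, 8]  -> 2 point(s)
  x = 4: RHS = 4, y in [2, 11]  -> 2 point(s)
  x = 6: RHS = 1, y in [1, 12]  -> 2 point(s)
  x = 8: RHS = 12, y in [5, 8]  -> 2 point(s)
Affine points: 12. Add the point at infinity: total = 13.

#E(F_13) = 13


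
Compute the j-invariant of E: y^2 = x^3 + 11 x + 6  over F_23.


Delta = -16(4 a^3 + 27 b^2) mod 23 = 4
-1728 * (4 a)^3 = -1728 * (4*11)^3 mod 23 = 1
j = 1 * 4^(-1) mod 23 = 6

j = 6 (mod 23)


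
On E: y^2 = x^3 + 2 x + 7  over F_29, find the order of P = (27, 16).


Compute successive multiples of P until we hit O:
  1P = (27, 16)
  2P = (0, 23)
  3P = (7, 25)
  4P = (25, 15)
  5P = (28, 27)
  6P = (8, 19)
  7P = (17, 16)
  8P = (14, 13)
  ... (continuing to 20P)
  20P = O

ord(P) = 20


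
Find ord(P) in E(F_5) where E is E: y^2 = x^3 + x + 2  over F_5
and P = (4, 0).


Compute successive multiples of P until we hit O:
  1P = (4, 0)
  2P = O

ord(P) = 2


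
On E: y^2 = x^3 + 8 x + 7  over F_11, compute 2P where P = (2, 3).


k = 2 = 10_2 (binary, LSB first: 01)
Double-and-add from P = (2, 3):
  bit 0 = 0: acc unchanged = O
  bit 1 = 1: acc = O + (1, 4) = (1, 4)

2P = (1, 4)


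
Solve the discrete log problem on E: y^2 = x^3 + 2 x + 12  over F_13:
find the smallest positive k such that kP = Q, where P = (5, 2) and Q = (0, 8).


Enumerate multiples of P until we hit Q = (0, 8):
  1P = (5, 2)
  2P = (12, 3)
  3P = (0, 8)
Match found at i = 3.

k = 3


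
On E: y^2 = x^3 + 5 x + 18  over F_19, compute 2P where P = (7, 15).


Doubling: s = (3 x1^2 + a) / (2 y1)
s = (3*7^2 + 5) / (2*15) mod 19 = 0
x3 = s^2 - 2 x1 mod 19 = 0^2 - 2*7 = 5
y3 = s (x1 - x3) - y1 mod 19 = 0 * (7 - 5) - 15 = 4

2P = (5, 4)


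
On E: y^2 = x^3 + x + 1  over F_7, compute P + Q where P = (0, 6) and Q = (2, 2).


P != Q, so use the chord formula.
s = (y2 - y1) / (x2 - x1) = (3) / (2) mod 7 = 5
x3 = s^2 - x1 - x2 mod 7 = 5^2 - 0 - 2 = 2
y3 = s (x1 - x3) - y1 mod 7 = 5 * (0 - 2) - 6 = 5

P + Q = (2, 5)


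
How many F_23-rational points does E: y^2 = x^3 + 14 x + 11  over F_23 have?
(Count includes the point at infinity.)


For each x in F_23, count y with y^2 = x^3 + 14 x + 11 mod 23:
  x = 1: RHS = 3, y in [7, 16]  -> 2 point(s)
  x = 2: RHS = 1, y in [1, 22]  -> 2 point(s)
  x = 4: RHS = 16, y in [4, 19]  -> 2 point(s)
  x = 6: RHS = 12, y in [9, 14]  -> 2 point(s)
  x = 10: RHS = 1, y in [1, 22]  -> 2 point(s)
  x = 11: RHS = 1, y in [1, 22]  -> 2 point(s)
  x = 15: RHS = 8, y in [10, 13]  -> 2 point(s)
  x = 18: RHS = 0, y in [0]  -> 1 point(s)
  x = 19: RHS = 6, y in [11, 12]  -> 2 point(s)
Affine points: 17. Add the point at infinity: total = 18.

#E(F_23) = 18


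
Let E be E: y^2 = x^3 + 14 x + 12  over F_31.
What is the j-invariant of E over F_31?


Delta = -16(4 a^3 + 27 b^2) mod 31 = 8
-1728 * (4 a)^3 = -1728 * (4*14)^3 mod 31 = 8
j = 8 * 8^(-1) mod 31 = 1

j = 1 (mod 31)


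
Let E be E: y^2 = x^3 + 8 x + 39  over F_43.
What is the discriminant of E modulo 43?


4 a^3 + 27 b^2 = 4*8^3 + 27*39^2 = 2048 + 41067 = 43115
Delta = -16 * (43115) = -689840
Delta mod 43 = 9

Delta = 9 (mod 43)


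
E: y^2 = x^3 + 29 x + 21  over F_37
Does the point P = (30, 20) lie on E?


Check whether y^2 = x^3 + 29 x + 21 (mod 37) for (x, y) = (30, 20).
LHS: y^2 = 20^2 mod 37 = 30
RHS: x^3 + 29 x + 21 = 30^3 + 29*30 + 21 mod 37 = 30
LHS = RHS

Yes, on the curve


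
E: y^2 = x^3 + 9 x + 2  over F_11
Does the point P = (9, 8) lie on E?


Check whether y^2 = x^3 + 9 x + 2 (mod 11) for (x, y) = (9, 8).
LHS: y^2 = 8^2 mod 11 = 9
RHS: x^3 + 9 x + 2 = 9^3 + 9*9 + 2 mod 11 = 9
LHS = RHS

Yes, on the curve


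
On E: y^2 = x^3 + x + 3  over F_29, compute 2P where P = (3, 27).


Doubling: s = (3 x1^2 + a) / (2 y1)
s = (3*3^2 + 1) / (2*27) mod 29 = 22
x3 = s^2 - 2 x1 mod 29 = 22^2 - 2*3 = 14
y3 = s (x1 - x3) - y1 mod 29 = 22 * (3 - 14) - 27 = 21

2P = (14, 21)


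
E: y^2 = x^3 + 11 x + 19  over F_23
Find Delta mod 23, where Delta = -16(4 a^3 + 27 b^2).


4 a^3 + 27 b^2 = 4*11^3 + 27*19^2 = 5324 + 9747 = 15071
Delta = -16 * (15071) = -241136
Delta mod 23 = 19

Delta = 19 (mod 23)


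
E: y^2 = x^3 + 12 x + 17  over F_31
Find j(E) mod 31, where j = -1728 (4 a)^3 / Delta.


Delta = -16(4 a^3 + 27 b^2) mod 31 = 5
-1728 * (4 a)^3 = -1728 * (4*12)^3 mod 31 = 27
j = 27 * 5^(-1) mod 31 = 24

j = 24 (mod 31)


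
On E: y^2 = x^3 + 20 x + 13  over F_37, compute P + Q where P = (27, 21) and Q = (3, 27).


P != Q, so use the chord formula.
s = (y2 - y1) / (x2 - x1) = (6) / (13) mod 37 = 9
x3 = s^2 - x1 - x2 mod 37 = 9^2 - 27 - 3 = 14
y3 = s (x1 - x3) - y1 mod 37 = 9 * (27 - 14) - 21 = 22

P + Q = (14, 22)


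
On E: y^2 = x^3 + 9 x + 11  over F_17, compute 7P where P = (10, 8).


k = 7 = 111_2 (binary, LSB first: 111)
Double-and-add from P = (10, 8):
  bit 0 = 1: acc = O + (10, 8) = (10, 8)
  bit 1 = 1: acc = (10, 8) + (6, 14) = (16, 1)
  bit 2 = 1: acc = (16, 1) + (7, 14) = (7, 3)

7P = (7, 3)


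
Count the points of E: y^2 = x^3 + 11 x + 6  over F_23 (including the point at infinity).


For each x in F_23, count y with y^2 = x^3 + 11 x + 6 mod 23:
  x = 0: RHS = 6, y in [11, 12]  -> 2 point(s)
  x = 1: RHS = 18, y in [8, 15]  -> 2 point(s)
  x = 2: RHS = 13, y in [6, 17]  -> 2 point(s)
  x = 5: RHS = 2, y in [5, 18]  -> 2 point(s)
  x = 6: RHS = 12, y in [9, 14]  -> 2 point(s)
  x = 7: RHS = 12, y in [9, 14]  -> 2 point(s)
  x = 8: RHS = 8, y in [10, 13]  -> 2 point(s)
  x = 9: RHS = 6, y in [11, 12]  -> 2 point(s)
  x = 10: RHS = 12, y in [9, 14]  -> 2 point(s)
  x = 11: RHS = 9, y in [3, 20]  -> 2 point(s)
  x = 12: RHS = 3, y in [7, 16]  -> 2 point(s)
  x = 13: RHS = 0, y in [0]  -> 1 point(s)
  x = 14: RHS = 6, y in [11, 12]  -> 2 point(s)
  x = 15: RHS = 4, y in [2, 21]  -> 2 point(s)
  x = 16: RHS = 0, y in [0]  -> 1 point(s)
  x = 17: RHS = 0, y in [0]  -> 1 point(s)
  x = 19: RHS = 13, y in [6, 17]  -> 2 point(s)
Affine points: 31. Add the point at infinity: total = 32.

#E(F_23) = 32


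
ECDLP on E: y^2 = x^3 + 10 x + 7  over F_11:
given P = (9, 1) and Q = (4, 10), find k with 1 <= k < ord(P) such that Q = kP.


Enumerate multiples of P until we hit Q = (4, 10):
  1P = (9, 1)
  2P = (4, 10)
Match found at i = 2.

k = 2


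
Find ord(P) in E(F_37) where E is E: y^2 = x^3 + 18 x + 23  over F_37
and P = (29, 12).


Compute successive multiples of P until we hit O:
  1P = (29, 12)
  2P = (7, 14)
  3P = (27, 8)
  4P = (22, 2)
  5P = (19, 34)
  6P = (19, 3)
  7P = (22, 35)
  8P = (27, 29)
  ... (continuing to 11P)
  11P = O

ord(P) = 11


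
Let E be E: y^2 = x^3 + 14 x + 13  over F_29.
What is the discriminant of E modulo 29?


4 a^3 + 27 b^2 = 4*14^3 + 27*13^2 = 10976 + 4563 = 15539
Delta = -16 * (15539) = -248624
Delta mod 29 = 22

Delta = 22 (mod 29)


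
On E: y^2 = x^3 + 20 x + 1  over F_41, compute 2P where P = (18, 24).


Doubling: s = (3 x1^2 + a) / (2 y1)
s = (3*18^2 + 20) / (2*24) mod 41 = 7
x3 = s^2 - 2 x1 mod 41 = 7^2 - 2*18 = 13
y3 = s (x1 - x3) - y1 mod 41 = 7 * (18 - 13) - 24 = 11

2P = (13, 11)


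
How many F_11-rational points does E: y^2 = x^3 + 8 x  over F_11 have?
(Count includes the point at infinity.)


For each x in F_11, count y with y^2 = x^3 + 8 x + 0 mod 11:
  x = 0: RHS = 0, y in [0]  -> 1 point(s)
  x = 1: RHS = 9, y in [3, 8]  -> 2 point(s)
  x = 5: RHS = 0, y in [0]  -> 1 point(s)
  x = 6: RHS = 0, y in [0]  -> 1 point(s)
  x = 7: RHS = 3, y in [5, 6]  -> 2 point(s)
  x = 8: RHS = 4, y in [2, 9]  -> 2 point(s)
  x = 9: RHS = 9, y in [3, 8]  -> 2 point(s)
Affine points: 11. Add the point at infinity: total = 12.

#E(F_11) = 12


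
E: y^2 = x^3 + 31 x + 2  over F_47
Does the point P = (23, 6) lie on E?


Check whether y^2 = x^3 + 31 x + 2 (mod 47) for (x, y) = (23, 6).
LHS: y^2 = 6^2 mod 47 = 36
RHS: x^3 + 31 x + 2 = 23^3 + 31*23 + 2 mod 47 = 4
LHS != RHS

No, not on the curve


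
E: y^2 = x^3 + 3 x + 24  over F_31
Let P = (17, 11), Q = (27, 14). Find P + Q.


P != Q, so use the chord formula.
s = (y2 - y1) / (x2 - x1) = (3) / (10) mod 31 = 22
x3 = s^2 - x1 - x2 mod 31 = 22^2 - 17 - 27 = 6
y3 = s (x1 - x3) - y1 mod 31 = 22 * (17 - 6) - 11 = 14

P + Q = (6, 14)


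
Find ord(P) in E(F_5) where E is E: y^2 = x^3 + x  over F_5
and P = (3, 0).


Compute successive multiples of P until we hit O:
  1P = (3, 0)
  2P = O

ord(P) = 2


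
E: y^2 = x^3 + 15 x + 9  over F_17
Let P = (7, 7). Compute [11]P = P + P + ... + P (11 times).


k = 11 = 1011_2 (binary, LSB first: 1101)
Double-and-add from P = (7, 7):
  bit 0 = 1: acc = O + (7, 7) = (7, 7)
  bit 1 = 1: acc = (7, 7) + (12, 8) = (13, 2)
  bit 2 = 0: acc unchanged = (13, 2)
  bit 3 = 1: acc = (13, 2) + (6, 3) = (6, 14)

11P = (6, 14)


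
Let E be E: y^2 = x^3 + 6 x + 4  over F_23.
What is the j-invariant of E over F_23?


Delta = -16(4 a^3 + 27 b^2) mod 23 = 10
-1728 * (4 a)^3 = -1728 * (4*6)^3 mod 23 = 20
j = 20 * 10^(-1) mod 23 = 2

j = 2 (mod 23)


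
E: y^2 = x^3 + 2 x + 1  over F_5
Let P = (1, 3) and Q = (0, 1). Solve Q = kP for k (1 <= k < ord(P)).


Enumerate multiples of P until we hit Q = (0, 1):
  1P = (1, 3)
  2P = (3, 2)
  3P = (0, 4)
  4P = (0, 1)
Match found at i = 4.

k = 4


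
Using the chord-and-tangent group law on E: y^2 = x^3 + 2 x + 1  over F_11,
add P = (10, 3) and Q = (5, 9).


P != Q, so use the chord formula.
s = (y2 - y1) / (x2 - x1) = (6) / (6) mod 11 = 1
x3 = s^2 - x1 - x2 mod 11 = 1^2 - 10 - 5 = 8
y3 = s (x1 - x3) - y1 mod 11 = 1 * (10 - 8) - 3 = 10

P + Q = (8, 10)


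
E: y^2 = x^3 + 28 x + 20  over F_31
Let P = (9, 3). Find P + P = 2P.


Doubling: s = (3 x1^2 + a) / (2 y1)
s = (3*9^2 + 28) / (2*3) mod 31 = 9
x3 = s^2 - 2 x1 mod 31 = 9^2 - 2*9 = 1
y3 = s (x1 - x3) - y1 mod 31 = 9 * (9 - 1) - 3 = 7

2P = (1, 7)


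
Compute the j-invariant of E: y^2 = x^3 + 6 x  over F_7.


Delta = -16(4 a^3 + 27 b^2) mod 7 = 1
-1728 * (4 a)^3 = -1728 * (4*6)^3 mod 7 = 6
j = 6 * 1^(-1) mod 7 = 6

j = 6 (mod 7)


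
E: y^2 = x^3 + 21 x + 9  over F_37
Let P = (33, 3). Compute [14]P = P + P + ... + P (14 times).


k = 14 = 1110_2 (binary, LSB first: 0111)
Double-and-add from P = (33, 3):
  bit 0 = 0: acc unchanged = O
  bit 1 = 1: acc = O + (20, 17) = (20, 17)
  bit 2 = 1: acc = (20, 17) + (34, 20) = (4, 34)
  bit 3 = 1: acc = (4, 34) + (3, 32) = (34, 17)

14P = (34, 17)


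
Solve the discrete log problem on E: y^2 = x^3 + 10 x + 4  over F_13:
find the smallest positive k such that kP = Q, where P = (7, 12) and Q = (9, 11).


Enumerate multiples of P until we hit Q = (9, 11):
  1P = (7, 12)
  2P = (9, 2)
  3P = (9, 11)
Match found at i = 3.

k = 3


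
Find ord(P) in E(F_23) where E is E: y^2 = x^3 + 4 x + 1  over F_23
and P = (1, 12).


Compute successive multiples of P until we hit O:
  1P = (1, 12)
  2P = (1, 11)
  3P = O

ord(P) = 3


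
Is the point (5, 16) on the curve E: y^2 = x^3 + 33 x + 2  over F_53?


Check whether y^2 = x^3 + 33 x + 2 (mod 53) for (x, y) = (5, 16).
LHS: y^2 = 16^2 mod 53 = 44
RHS: x^3 + 33 x + 2 = 5^3 + 33*5 + 2 mod 53 = 27
LHS != RHS

No, not on the curve


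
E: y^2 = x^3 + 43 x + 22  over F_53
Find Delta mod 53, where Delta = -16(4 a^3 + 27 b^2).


4 a^3 + 27 b^2 = 4*43^3 + 27*22^2 = 318028 + 13068 = 331096
Delta = -16 * (331096) = -5297536
Delta mod 53 = 26

Delta = 26 (mod 53)


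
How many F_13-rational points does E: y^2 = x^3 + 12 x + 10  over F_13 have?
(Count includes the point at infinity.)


For each x in F_13, count y with y^2 = x^3 + 12 x + 10 mod 13:
  x = 0: RHS = 10, y in [6, 7]  -> 2 point(s)
  x = 1: RHS = 10, y in [6, 7]  -> 2 point(s)
  x = 2: RHS = 3, y in [4, 9]  -> 2 point(s)
  x = 5: RHS = 0, y in [0]  -> 1 point(s)
  x = 6: RHS = 12, y in [5, 8]  -> 2 point(s)
  x = 10: RHS = 12, y in [5, 8]  -> 2 point(s)
  x = 11: RHS = 4, y in [2, 11]  -> 2 point(s)
  x = 12: RHS = 10, y in [6, 7]  -> 2 point(s)
Affine points: 15. Add the point at infinity: total = 16.

#E(F_13) = 16


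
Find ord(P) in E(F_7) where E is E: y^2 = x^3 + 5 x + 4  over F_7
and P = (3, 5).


Compute successive multiples of P until we hit O:
  1P = (3, 5)
  2P = (2, 1)
  3P = (4, 5)
  4P = (0, 2)
  5P = (5, 0)
  6P = (0, 5)
  7P = (4, 2)
  8P = (2, 6)
  ... (continuing to 10P)
  10P = O

ord(P) = 10


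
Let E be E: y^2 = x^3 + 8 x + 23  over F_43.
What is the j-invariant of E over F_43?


Delta = -16(4 a^3 + 27 b^2) mod 43 = 15
-1728 * (4 a)^3 = -1728 * (4*8)^3 mod 43 = 27
j = 27 * 15^(-1) mod 43 = 19

j = 19 (mod 43)


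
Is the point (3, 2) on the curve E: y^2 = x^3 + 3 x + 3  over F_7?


Check whether y^2 = x^3 + 3 x + 3 (mod 7) for (x, y) = (3, 2).
LHS: y^2 = 2^2 mod 7 = 4
RHS: x^3 + 3 x + 3 = 3^3 + 3*3 + 3 mod 7 = 4
LHS = RHS

Yes, on the curve


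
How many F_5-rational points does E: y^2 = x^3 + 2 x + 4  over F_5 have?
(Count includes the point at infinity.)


For each x in F_5, count y with y^2 = x^3 + 2 x + 4 mod 5:
  x = 0: RHS = 4, y in [2, 3]  -> 2 point(s)
  x = 2: RHS = 1, y in [1, 4]  -> 2 point(s)
  x = 4: RHS = 1, y in [1, 4]  -> 2 point(s)
Affine points: 6. Add the point at infinity: total = 7.

#E(F_5) = 7
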